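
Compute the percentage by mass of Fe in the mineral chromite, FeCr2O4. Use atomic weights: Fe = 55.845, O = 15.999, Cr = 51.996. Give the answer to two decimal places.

Formula mass = 1·55.845 + 2·51.996 + 4·15.999 = 223.833 g/mol, of which 55.845 g is Fe.
So Fe makes up 55.845/223.833 = 0.2495 of the mass, i.e. 24.95%.

24.95 mass %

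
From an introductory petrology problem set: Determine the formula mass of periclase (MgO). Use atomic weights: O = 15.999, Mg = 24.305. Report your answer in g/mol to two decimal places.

M = 1(24.305) + 1(15.999)

40.30 g/mol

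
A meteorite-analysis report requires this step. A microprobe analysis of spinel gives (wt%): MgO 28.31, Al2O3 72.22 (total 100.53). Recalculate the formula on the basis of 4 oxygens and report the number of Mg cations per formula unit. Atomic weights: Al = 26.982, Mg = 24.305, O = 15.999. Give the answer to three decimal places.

0.994 Mg apfu

28.31 wt% MgO ÷ 40.304 g/mol = 0.70241 mol, giving 0.70241 Mg and 0.70241 O.
72.22 wt% Al2O3 ÷ 101.961 g/mol = 0.70831 mol, giving 1.41662 Al and 2.12493 O.
Oxygen sums to 2.82734; scaling by 4/2.82734 = 1.41476 puts the formula on 4 O.
Mg: 0.70241 × 1.41476 = 0.994 atoms per formula unit.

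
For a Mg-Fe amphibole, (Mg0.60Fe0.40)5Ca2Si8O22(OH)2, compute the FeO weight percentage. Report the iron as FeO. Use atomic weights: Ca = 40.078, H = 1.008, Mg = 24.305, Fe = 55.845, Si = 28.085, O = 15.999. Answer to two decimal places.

16.41 wt%

Molar mass of (Mg0.60Fe0.40)5Ca2Si8O22(OH)2 = 3·24.305 + 2·55.845 + 2·40.078 + 8·28.085 + 24·15.999 + 2·1.008 = 875.433 g/mol.
Each formula unit contains 2 Fe, equivalent to 2/1 = 2.0000 mol FeO.
M(FeO) = 1×55.845 + 1×15.999 = 71.844 g/mol.
Mass of FeO per formula unit = 2.0000 × 71.844 = 143.688 g.
FeO wt% = 143.688 / 875.433 × 100 = 16.41%.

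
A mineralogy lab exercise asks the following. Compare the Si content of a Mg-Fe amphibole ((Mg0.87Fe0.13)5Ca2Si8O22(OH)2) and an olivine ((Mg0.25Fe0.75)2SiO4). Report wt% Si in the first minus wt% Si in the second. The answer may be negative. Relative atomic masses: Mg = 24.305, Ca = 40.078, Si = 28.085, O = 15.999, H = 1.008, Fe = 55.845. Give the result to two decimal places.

M((Mg0.87Fe0.13)5Ca2Si8O22(OH)2) = 832.854 g/mol, so wt% Si = 224.680/832.854 × 100 = 26.98%.
M((Mg0.25Fe0.75)2SiO4) = 188.001 g/mol, so wt% Si = 28.085/188.001 × 100 = 14.94%.
26.98 − 14.94 = 12.04 pp.

12.04 percentage points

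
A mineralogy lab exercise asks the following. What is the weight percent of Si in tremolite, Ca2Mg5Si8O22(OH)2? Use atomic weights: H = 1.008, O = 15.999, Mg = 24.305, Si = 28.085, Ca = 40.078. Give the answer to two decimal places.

27.66 wt%

Molar mass of Ca2Mg5Si8O22(OH)2: 2×40.078 + 5×24.305 + 8×28.085 + 24×15.999 + 2×1.008 = 812.353 g/mol.
Mass of Si per formula unit: 8 × 28.085 = 224.680 g.
Weight fraction Si = 224.680 / 812.353 = 0.2766.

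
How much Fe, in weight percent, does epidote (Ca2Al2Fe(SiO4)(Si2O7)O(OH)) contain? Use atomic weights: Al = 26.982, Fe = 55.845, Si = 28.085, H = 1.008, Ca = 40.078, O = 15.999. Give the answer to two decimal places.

M(Ca2Al2Fe(SiO4)(Si2O7)O(OH)) = 483.215 g/mol.
Fe contributes 1 × 55.845 = 55.845 g per mole.
55.845/483.215 = 0.1156 → 11.56%.

11.56 weight percent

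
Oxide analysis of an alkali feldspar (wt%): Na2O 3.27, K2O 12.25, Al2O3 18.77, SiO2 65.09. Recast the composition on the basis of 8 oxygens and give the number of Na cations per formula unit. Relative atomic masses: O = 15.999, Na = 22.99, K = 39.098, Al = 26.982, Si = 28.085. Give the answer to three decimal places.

3.27 wt% Na2O ÷ 61.979 g/mol = 0.05276 mol, giving 0.10552 Na and 0.05276 O.
12.25 wt% K2O ÷ 94.195 g/mol = 0.13005 mol, giving 0.26010 K and 0.13005 O.
18.77 wt% Al2O3 ÷ 101.961 g/mol = 0.18409 mol, giving 0.36818 Al and 0.55227 O.
65.09 wt% SiO2 ÷ 60.083 g/mol = 1.08333 mol, giving 1.08333 Si and 2.16666 O.
Oxygen sums to 2.90174; scaling by 8/2.90174 = 2.75697 puts the formula on 8 O.
Na: 0.10552 × 2.75697 = 0.291 atoms per formula unit.

0.291 Na apfu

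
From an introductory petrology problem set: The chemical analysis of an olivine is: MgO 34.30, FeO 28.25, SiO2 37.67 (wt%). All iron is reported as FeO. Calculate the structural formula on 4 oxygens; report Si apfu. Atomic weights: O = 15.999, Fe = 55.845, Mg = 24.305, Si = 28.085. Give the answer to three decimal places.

34.30 wt% MgO ÷ 40.304 g/mol = 0.85103 mol, giving 0.85103 Mg and 0.85103 O.
28.25 wt% FeO ÷ 71.844 g/mol = 0.39321 mol, giving 0.39321 Fe and 0.39321 O.
37.67 wt% SiO2 ÷ 60.083 g/mol = 0.62697 mol, giving 0.62697 Si and 1.25394 O.
Oxygen sums to 2.49818; scaling by 4/2.49818 = 1.60117 puts the formula on 4 O.
Si: 0.62697 × 1.60117 = 1.004 atoms per formula unit.

1.004 Si apfu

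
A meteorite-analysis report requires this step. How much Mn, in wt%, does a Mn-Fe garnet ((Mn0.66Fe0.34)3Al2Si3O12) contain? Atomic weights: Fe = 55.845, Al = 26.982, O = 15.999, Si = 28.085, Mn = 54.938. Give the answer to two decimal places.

21.93 wt%

Molar mass of (Mn0.66Fe0.34)3Al2Si3O12: 1.98·54.938 + 1.02·55.845 + 2·26.982 + 3·28.085 + 12·15.999 = 495.946 g/mol.
Mass of Mn per formula unit: 1.98 × 54.938 = 108.777 g.
Weight fraction Mn = 108.777 / 495.946 = 0.2193.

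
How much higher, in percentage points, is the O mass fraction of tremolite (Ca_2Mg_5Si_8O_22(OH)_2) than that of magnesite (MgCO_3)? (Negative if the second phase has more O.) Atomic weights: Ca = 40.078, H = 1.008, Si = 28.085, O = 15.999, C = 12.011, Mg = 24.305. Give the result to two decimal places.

M(Ca_2Mg_5Si_8O_22(OH)_2) = 812.353 g/mol, so wt% O = 383.976/812.353 × 100 = 47.27%.
M(MgCO_3) = 84.313 g/mol, so wt% O = 47.997/84.313 × 100 = 56.93%.
47.27 − 56.93 = -9.66 pp.

-9.66 percentage points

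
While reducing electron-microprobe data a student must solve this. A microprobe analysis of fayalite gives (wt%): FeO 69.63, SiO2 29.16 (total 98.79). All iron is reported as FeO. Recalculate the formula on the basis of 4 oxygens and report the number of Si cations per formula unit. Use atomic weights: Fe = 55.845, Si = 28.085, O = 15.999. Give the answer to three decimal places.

69.63 wt% FeO ÷ 71.844 g/mol = 0.96918 mol, giving 0.96918 Fe and 0.96918 O.
29.16 wt% SiO2 ÷ 60.083 g/mol = 0.48533 mol, giving 0.48533 Si and 0.97066 O.
Oxygen sums to 1.93984; scaling by 4/1.93984 = 2.06203 puts the formula on 4 O.
Si: 0.48533 × 2.06203 = 1.001 atoms per formula unit.

1.001 Si apfu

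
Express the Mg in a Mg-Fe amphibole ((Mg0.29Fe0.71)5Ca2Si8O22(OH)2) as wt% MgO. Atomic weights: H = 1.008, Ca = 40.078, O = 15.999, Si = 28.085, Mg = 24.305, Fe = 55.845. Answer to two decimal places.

Formula mass = 924.320 g/mol.
1.45 Mg → 1.4500 mol MgO per formula unit; M(MgO) = 40.304, so MgO mass = 58.441 g.
58.441/924.320 × 100 = 6.32 wt%.

6.32 wt%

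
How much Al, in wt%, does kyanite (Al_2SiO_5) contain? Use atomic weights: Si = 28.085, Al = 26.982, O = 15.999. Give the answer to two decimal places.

33.30 wt%

Formula mass = 2*26.982 + 1*28.085 + 5*15.999 = 162.044 g/mol, of which 53.964 g is Al.
So Al makes up 53.964/162.044 = 0.3330 of the mass, i.e. 33.30%.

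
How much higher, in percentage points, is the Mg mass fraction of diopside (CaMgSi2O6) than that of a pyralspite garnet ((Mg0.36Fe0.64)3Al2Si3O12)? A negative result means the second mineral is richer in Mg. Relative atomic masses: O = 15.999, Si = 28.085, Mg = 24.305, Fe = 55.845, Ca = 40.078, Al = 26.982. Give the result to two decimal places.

5.56 percentage points

M(CaMgSi2O6) = 216.547 g/mol, so wt% Mg = 24.305/216.547 × 100 = 11.22%.
M((Mg0.36Fe0.64)3Al2Si3O12) = 463.679 g/mol, so wt% Mg = 26.249/463.679 × 100 = 5.66%.
11.22 − 5.66 = 5.56 pp.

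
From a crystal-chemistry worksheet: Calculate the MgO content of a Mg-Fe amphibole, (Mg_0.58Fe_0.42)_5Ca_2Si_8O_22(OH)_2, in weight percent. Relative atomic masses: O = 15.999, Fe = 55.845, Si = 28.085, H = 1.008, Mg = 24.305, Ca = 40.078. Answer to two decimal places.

13.30 wt%

Molar mass of (Mg_0.58Fe_0.42)_5Ca_2Si_8O_22(OH)_2 = 2.90×24.305 + 2.10×55.845 + 2×40.078 + 8×28.085 + 24×15.999 + 2×1.008 = 878.587 g/mol.
Each formula unit contains 2.90 Mg, equivalent to 2.90/1 = 2.9000 mol MgO.
M(MgO) = 1×24.305 + 1×15.999 = 40.304 g/mol.
Mass of MgO per formula unit = 2.9000 × 40.304 = 116.882 g.
MgO wt% = 116.882 / 878.587 × 100 = 13.30%.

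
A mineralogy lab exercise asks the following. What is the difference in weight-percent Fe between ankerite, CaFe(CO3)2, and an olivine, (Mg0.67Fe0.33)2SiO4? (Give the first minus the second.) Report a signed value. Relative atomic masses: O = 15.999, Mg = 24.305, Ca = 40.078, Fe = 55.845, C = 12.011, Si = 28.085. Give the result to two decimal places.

M(CaFe(CO3)2) = 215.939 g/mol, so wt% Fe = 55.845/215.939 × 100 = 25.86%.
M((Mg0.67Fe0.33)2SiO4) = 161.507 g/mol, so wt% Fe = 36.858/161.507 × 100 = 22.82%.
25.86 − 22.82 = 3.04 pp.

3.04 percentage points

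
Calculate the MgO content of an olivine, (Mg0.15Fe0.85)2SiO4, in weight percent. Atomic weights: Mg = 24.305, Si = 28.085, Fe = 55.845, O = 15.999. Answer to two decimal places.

Molar mass of (Mg0.15Fe0.85)2SiO4 = 0.30·24.305 + 1.70·55.845 + 1·28.085 + 4·15.999 = 194.309 g/mol.
Each formula unit contains 0.30 Mg, equivalent to 0.30/1 = 0.3000 mol MgO.
M(MgO) = 1×24.305 + 1×15.999 = 40.304 g/mol.
Mass of MgO per formula unit = 0.3000 × 40.304 = 12.091 g.
MgO wt% = 12.091 / 194.309 × 100 = 6.22%.

6.22 wt%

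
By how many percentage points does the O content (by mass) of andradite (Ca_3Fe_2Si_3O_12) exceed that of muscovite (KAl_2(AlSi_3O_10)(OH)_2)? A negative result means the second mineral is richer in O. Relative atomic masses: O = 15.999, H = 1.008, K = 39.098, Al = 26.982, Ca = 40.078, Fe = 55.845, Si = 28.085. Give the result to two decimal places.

M(Ca_3Fe_2Si_3O_12) = 508.167 g/mol, so wt% O = 191.988/508.167 × 100 = 37.78%.
M(KAl_2(AlSi_3O_10)(OH)_2) = 398.303 g/mol, so wt% O = 191.988/398.303 × 100 = 48.20%.
37.78 − 48.20 = -10.42 pp.

-10.42 percentage points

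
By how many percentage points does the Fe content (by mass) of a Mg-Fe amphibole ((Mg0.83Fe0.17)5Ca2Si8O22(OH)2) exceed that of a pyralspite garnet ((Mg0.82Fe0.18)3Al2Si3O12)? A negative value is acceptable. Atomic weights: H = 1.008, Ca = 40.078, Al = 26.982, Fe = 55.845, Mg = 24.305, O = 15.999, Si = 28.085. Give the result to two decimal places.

-1.52 percentage points

M((Mg0.83Fe0.17)5Ca2Si8O22(OH)2) = 839.162 g/mol, so wt% Fe = 47.468/839.162 × 100 = 5.66%.
M((Mg0.82Fe0.18)3Al2Si3O12) = 420.154 g/mol, so wt% Fe = 30.156/420.154 × 100 = 7.18%.
5.66 − 7.18 = -1.52 pp.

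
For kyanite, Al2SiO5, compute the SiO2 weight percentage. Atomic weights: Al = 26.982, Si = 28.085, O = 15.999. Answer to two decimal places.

M(Al2SiO5) = 162.044 g/mol; M(SiO2) = 60.083 g/mol.
Moles SiO2 per formula unit = 1 Si ÷ 1 = 1.0000.
SiO2 fraction = (1.0000 × 60.083) / 162.044 = 60.083/162.044 = 0.3708.

37.08 wt%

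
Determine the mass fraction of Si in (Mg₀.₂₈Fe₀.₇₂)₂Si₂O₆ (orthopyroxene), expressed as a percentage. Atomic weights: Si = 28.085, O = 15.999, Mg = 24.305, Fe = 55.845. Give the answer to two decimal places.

22.82 weight percent

M((Mg₀.₂₈Fe₀.₇₂)₂Si₂O₆) = 246.192 g/mol.
Si contributes 2 × 28.085 = 56.170 g per mole.
56.170/246.192 = 0.2282 → 22.82%.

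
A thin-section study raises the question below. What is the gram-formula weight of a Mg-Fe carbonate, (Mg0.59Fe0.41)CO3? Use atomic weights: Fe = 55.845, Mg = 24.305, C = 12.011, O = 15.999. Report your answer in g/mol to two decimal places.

97.24 g/mol

M = 0.59·24.305 + 0.41·55.845 + 1·12.011 + 3·15.999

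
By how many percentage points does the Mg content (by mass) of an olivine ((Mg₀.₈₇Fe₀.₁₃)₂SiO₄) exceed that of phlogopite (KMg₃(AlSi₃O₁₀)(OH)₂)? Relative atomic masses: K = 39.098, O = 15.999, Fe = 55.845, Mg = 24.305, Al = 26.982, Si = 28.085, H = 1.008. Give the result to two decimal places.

10.93 percentage points

Mg in (Mg₀.₈₇Fe₀.₁₃)₂SiO₄: molar mass 148.891 g/mol; 1.74×24.305 = 42.291 g → 28.40 wt%.
Mg in KMg₃(AlSi₃O₁₀)(OH)₂: molar mass 417.254 g/mol; 3×24.305 = 72.915 g → 17.47 wt%.
Difference = 28.40 − 17.47 = 10.93 percentage points.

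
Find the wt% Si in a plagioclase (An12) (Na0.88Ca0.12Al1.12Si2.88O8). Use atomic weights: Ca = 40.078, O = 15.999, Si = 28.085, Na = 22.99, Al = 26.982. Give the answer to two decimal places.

Formula mass = 0.88·22.99 + 0.12·40.078 + 1.12·26.982 + 2.88·28.085 + 8·15.999 = 264.137 g/mol, of which 80.885 g is Si.
So Si makes up 80.885/264.137 = 0.3062 of the mass, i.e. 30.62%.

30.62 wt%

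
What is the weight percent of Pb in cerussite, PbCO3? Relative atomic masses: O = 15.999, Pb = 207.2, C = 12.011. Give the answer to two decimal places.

Molar mass of PbCO3: 1·207.2 + 1·12.011 + 3·15.999 = 267.208 g/mol.
Mass of Pb per formula unit: 1 × 207.2 = 207.200 g.
Weight fraction Pb = 207.200 / 267.208 = 0.7754.

77.54 wt%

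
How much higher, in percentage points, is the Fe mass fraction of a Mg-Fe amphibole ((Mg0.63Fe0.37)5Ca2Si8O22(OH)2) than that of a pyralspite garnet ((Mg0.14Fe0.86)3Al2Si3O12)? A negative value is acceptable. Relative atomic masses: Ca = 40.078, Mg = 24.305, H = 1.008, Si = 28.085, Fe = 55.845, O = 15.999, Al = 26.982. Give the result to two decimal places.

Fe in (Mg0.63Fe0.37)5Ca2Si8O22(OH)2: molar mass 870.702 g/mol; 1.85×55.845 = 103.313 g → 11.87 wt%.
Fe in (Mg0.14Fe0.86)3Al2Si3O12: molar mass 484.495 g/mol; 2.58×55.845 = 144.080 g → 29.74 wt%.
Difference = 11.87 − 29.74 = -17.87 percentage points.

-17.87 percentage points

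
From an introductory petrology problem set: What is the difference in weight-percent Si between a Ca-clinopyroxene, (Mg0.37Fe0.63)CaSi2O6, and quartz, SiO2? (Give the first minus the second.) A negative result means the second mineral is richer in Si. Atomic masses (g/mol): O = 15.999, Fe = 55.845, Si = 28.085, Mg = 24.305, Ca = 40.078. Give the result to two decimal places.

Si in (Mg0.37Fe0.63)CaSi2O6: molar mass 236.417 g/mol; 2×28.085 = 56.170 g → 23.76 wt%.
Si in SiO2: molar mass 60.083 g/mol; 1×28.085 = 28.085 g → 46.74 wt%.
Difference = 23.76 − 46.74 = -22.98 percentage points.

-22.98 percentage points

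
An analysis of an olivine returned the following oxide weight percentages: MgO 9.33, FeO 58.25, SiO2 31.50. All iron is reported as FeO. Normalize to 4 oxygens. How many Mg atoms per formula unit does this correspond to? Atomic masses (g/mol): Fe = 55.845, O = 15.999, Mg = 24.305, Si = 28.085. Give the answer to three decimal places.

MgO: 9.33/40.304 = 0.23149 mol → 0.23149 mol Mg, 0.23149 mol O.
FeO: 58.25/71.844 = 0.81078 mol → 0.81078 mol Fe, 0.81078 mol O.
SiO2: 31.50/60.083 = 0.52427 mol → 0.52427 mol Si, 1.04854 mol O.
Total oxygen = 2.09081 mol. Normalization factor = 4/2.09081 = 1.91313.
Mg per 4 O = 0.23149 × 1.91313 = 0.443.

0.443 Mg apfu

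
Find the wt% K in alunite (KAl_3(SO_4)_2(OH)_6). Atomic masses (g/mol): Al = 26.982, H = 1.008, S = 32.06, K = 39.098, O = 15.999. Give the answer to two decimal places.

9.44 wt%

M(KAl_3(SO_4)_2(OH)_6) = 414.198 g/mol.
K contributes 1 × 39.098 = 39.098 g per mole.
39.098/414.198 = 0.0944 → 9.44%.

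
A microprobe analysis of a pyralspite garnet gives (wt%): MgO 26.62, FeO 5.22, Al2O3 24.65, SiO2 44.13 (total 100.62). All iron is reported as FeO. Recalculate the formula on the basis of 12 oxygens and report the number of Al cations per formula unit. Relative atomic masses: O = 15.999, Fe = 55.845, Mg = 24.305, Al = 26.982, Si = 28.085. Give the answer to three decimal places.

1.982 Al apfu

26.62 wt% MgO ÷ 40.304 g/mol = 0.66048 mol, giving 0.66048 Mg and 0.66048 O.
5.22 wt% FeO ÷ 71.844 g/mol = 0.07266 mol, giving 0.07266 Fe and 0.07266 O.
24.65 wt% Al2O3 ÷ 101.961 g/mol = 0.24176 mol, giving 0.48352 Al and 0.72528 O.
44.13 wt% SiO2 ÷ 60.083 g/mol = 0.73448 mol, giving 0.73448 Si and 1.46896 O.
Oxygen sums to 2.92738; scaling by 12/2.92738 = 4.09923 puts the formula on 12 O.
Al: 0.48352 × 4.09923 = 1.982 atoms per formula unit.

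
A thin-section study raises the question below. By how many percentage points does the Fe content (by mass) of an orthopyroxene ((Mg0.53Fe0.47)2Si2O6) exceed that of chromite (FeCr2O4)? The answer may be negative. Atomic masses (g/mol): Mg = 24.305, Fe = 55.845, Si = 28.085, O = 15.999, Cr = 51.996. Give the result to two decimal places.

-2.17 percentage points

Fe in (Mg0.53Fe0.47)2Si2O6: molar mass 230.422 g/mol; 0.94×55.845 = 52.494 g → 22.78 wt%.
Fe in FeCr2O4: molar mass 223.833 g/mol; 1×55.845 = 55.845 g → 24.95 wt%.
Difference = 22.78 − 24.95 = -2.17 percentage points.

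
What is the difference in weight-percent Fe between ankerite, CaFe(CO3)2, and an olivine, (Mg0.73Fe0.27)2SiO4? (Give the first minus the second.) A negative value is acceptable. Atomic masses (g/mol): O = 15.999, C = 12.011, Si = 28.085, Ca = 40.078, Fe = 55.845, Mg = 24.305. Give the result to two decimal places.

First mineral: 55.845 g Fe in 215.939 g formula = 25.86 wt% Fe.
Second mineral: 30.156 g Fe in 157.723 g formula = 19.12 wt% Fe.
25.86% − 19.12% gives a difference of 6.74 percentage points.

6.74 percentage points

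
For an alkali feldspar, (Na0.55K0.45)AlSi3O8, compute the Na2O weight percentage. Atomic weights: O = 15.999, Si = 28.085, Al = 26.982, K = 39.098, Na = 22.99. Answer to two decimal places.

6.33 wt%

M((Na0.55K0.45)AlSi3O8) = 269.468 g/mol; M(Na2O) = 61.979 g/mol.
Moles Na2O per formula unit = 0.55 Na ÷ 2 = 0.2750.
Na2O fraction = (0.2750 × 61.979) / 269.468 = 17.044/269.468 = 0.0633.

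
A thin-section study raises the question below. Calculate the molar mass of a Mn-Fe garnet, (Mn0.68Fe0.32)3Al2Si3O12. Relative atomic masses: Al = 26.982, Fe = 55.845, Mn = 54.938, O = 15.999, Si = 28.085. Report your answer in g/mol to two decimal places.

495.89 g/mol

The formula mass is the sum 2.04·54.938 + 0.96·55.845 + 2·26.982 + 3·28.085 + 12·15.999.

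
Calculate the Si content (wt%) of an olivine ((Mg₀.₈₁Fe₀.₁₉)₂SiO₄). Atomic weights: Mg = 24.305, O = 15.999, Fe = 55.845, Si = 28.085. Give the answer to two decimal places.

18.40 wt%

Formula mass = 1.62×24.305 + 0.38×55.845 + 1×28.085 + 4×15.999 = 152.676 g/mol, of which 28.085 g is Si.
So Si makes up 28.085/152.676 = 0.1840 of the mass, i.e. 18.40%.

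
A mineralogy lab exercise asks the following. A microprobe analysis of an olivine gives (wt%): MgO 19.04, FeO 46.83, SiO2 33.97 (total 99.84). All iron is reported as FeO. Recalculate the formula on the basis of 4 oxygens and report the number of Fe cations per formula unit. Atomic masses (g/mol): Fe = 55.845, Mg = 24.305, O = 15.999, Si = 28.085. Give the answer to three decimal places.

1.156 Fe apfu

MgO (M=40.304): mol = 0.47241; Mg = 0.47241, O = 0.47241.
FeO (M=71.844): mol = 0.65183; Fe = 0.65183, O = 0.65183.
SiO2 (M=60.083): mol = 0.56538; Si = 0.56538, O = 1.13076.
ΣO = 2.25500; factor = 4/ΣO = 1.77384.
Fe apfu = 0.65183 × 1.77384 = 1.156.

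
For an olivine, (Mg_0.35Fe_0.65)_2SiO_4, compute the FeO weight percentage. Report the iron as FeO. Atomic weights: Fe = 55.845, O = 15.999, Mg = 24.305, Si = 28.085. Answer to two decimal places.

51.40 wt%

Molar mass of (Mg_0.35Fe_0.65)_2SiO_4 = 0.70*24.305 + 1.30*55.845 + 1*28.085 + 4*15.999 = 181.693 g/mol.
Each formula unit contains 1.30 Fe, equivalent to 1.30/1 = 1.3000 mol FeO.
M(FeO) = 1×55.845 + 1×15.999 = 71.844 g/mol.
Mass of FeO per formula unit = 1.3000 × 71.844 = 93.397 g.
FeO wt% = 93.397 / 181.693 × 100 = 51.40%.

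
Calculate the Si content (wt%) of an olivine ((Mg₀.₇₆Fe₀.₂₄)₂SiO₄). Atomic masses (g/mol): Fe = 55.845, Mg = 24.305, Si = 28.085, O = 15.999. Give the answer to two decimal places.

18.02 wt%

Formula mass = 1.52×24.305 + 0.48×55.845 + 1×28.085 + 4×15.999 = 155.830 g/mol, of which 28.085 g is Si.
So Si makes up 28.085/155.830 = 0.1802 of the mass, i.e. 18.02%.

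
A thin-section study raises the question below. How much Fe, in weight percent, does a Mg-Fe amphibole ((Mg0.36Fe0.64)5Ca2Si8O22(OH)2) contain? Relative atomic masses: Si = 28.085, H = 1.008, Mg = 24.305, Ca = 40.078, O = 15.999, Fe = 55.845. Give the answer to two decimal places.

19.57 weight percent

Molar mass of (Mg0.36Fe0.64)5Ca2Si8O22(OH)2: 1.80×24.305 + 3.20×55.845 + 2×40.078 + 8×28.085 + 24×15.999 + 2×1.008 = 913.281 g/mol.
Mass of Fe per formula unit: 3.20 × 55.845 = 178.704 g.
Weight fraction Fe = 178.704 / 913.281 = 0.1957.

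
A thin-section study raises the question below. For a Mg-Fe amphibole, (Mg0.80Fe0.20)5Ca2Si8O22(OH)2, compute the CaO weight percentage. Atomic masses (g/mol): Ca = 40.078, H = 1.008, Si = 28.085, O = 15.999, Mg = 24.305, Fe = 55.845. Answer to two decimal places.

13.29 wt%

M((Mg0.80Fe0.20)5Ca2Si8O22(OH)2) = 843.893 g/mol; M(CaO) = 56.077 g/mol.
Moles CaO per formula unit = 2 Ca ÷ 1 = 2.0000.
CaO fraction = (2.0000 × 56.077) / 843.893 = 112.154/843.893 = 0.1329.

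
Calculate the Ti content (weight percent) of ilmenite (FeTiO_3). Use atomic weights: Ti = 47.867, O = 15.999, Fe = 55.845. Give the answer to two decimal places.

31.55 weight percent

M(FeTiO_3) = 151.709 g/mol.
Ti contributes 1 × 47.867 = 47.867 g per mole.
47.867/151.709 = 0.3155 → 31.55%.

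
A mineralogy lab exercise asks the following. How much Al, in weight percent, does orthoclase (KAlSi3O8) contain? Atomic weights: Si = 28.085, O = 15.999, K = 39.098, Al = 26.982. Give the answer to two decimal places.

9.69 weight percent

M(KAlSi3O8) = 278.327 g/mol.
Al contributes 1 × 26.982 = 26.982 g per mole.
26.982/278.327 = 0.0969 → 9.69%.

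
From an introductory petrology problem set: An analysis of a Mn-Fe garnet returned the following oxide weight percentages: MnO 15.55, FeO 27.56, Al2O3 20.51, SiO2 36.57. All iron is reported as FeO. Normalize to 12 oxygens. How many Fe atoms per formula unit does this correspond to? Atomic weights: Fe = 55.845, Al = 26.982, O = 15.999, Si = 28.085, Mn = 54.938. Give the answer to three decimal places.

1.899 Fe apfu

MnO (M=70.937): mol = 0.21921; Mn = 0.21921, O = 0.21921.
FeO (M=71.844): mol = 0.38361; Fe = 0.38361, O = 0.38361.
Al2O3 (M=101.961): mol = 0.20116; Al = 0.40232, O = 0.60348.
SiO2 (M=60.083): mol = 0.60866; Si = 0.60866, O = 1.21732.
ΣO = 2.42362; factor = 12/ΣO = 4.95127.
Fe apfu = 0.38361 × 4.95127 = 1.899.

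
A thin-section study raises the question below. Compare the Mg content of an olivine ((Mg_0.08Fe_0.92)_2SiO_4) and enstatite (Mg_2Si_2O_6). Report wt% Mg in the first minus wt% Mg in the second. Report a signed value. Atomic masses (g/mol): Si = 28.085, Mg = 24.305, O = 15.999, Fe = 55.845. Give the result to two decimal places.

M((Mg_0.08Fe_0.92)_2SiO_4) = 198.725 g/mol, so wt% Mg = 3.889/198.725 × 100 = 1.96%.
M(Mg_2Si_2O_6) = 200.774 g/mol, so wt% Mg = 48.610/200.774 × 100 = 24.21%.
1.96 − 24.21 = -22.25 pp.

-22.25 percentage points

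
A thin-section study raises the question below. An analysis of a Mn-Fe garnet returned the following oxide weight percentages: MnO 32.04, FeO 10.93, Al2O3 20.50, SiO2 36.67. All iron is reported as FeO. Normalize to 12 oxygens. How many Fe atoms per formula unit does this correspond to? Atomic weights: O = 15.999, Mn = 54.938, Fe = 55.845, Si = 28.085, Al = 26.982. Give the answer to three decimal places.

MnO (M=70.937): mol = 0.45167; Mn = 0.45167, O = 0.45167.
FeO (M=71.844): mol = 0.15214; Fe = 0.15214, O = 0.15214.
Al2O3 (M=101.961): mol = 0.20106; Al = 0.40212, O = 0.60318.
SiO2 (M=60.083): mol = 0.61032; Si = 0.61032, O = 1.22064.
ΣO = 2.42763; factor = 12/ΣO = 4.94309.
Fe apfu = 0.15214 × 4.94309 = 0.752.

0.752 Fe apfu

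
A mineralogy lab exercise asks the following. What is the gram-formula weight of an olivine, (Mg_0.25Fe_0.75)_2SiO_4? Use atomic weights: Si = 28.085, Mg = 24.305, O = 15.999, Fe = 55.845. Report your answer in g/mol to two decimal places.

Mg: 0.50 × 24.305 = 12.1525
Fe: 1.50 × 55.845 = 83.7675
Si: 1 × 28.085 = 28.0850
O: 4 × 15.999 = 63.9960
Summing the contributions gives the formula mass.

188.00 g/mol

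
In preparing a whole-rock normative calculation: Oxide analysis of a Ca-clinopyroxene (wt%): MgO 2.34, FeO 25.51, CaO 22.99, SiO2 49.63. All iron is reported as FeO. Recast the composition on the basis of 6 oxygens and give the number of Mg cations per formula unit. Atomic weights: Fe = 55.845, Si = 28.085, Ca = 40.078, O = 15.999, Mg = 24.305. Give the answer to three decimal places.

0.141 Mg apfu

MgO (M=40.304): mol = 0.05806; Mg = 0.05806, O = 0.05806.
FeO (M=71.844): mol = 0.35507; Fe = 0.35507, O = 0.35507.
CaO (M=56.077): mol = 0.40997; Ca = 0.40997, O = 0.40997.
SiO2 (M=60.083): mol = 0.82602; Si = 0.82602, O = 1.65204.
ΣO = 2.47514; factor = 6/ΣO = 2.42411.
Mg apfu = 0.05806 × 2.42411 = 0.141.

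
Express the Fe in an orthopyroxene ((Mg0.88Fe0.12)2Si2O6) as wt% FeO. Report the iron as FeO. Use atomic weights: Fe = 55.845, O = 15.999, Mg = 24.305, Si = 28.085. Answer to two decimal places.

8.28 wt%

M((Mg0.88Fe0.12)2Si2O6) = 208.344 g/mol; M(FeO) = 71.844 g/mol.
Moles FeO per formula unit = 0.24 Fe ÷ 1 = 0.2400.
FeO fraction = (0.2400 × 71.844) / 208.344 = 17.243/208.344 = 0.0828.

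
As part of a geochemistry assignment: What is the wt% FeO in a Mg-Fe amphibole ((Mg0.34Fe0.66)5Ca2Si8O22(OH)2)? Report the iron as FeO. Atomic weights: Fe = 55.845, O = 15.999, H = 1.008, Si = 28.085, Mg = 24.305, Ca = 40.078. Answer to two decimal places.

25.87 wt%

Formula mass = 916.435 g/mol.
3.30 Fe → 3.3000 mol FeO per formula unit; M(FeO) = 71.844, so FeO mass = 237.085 g.
237.085/916.435 × 100 = 25.87 wt%.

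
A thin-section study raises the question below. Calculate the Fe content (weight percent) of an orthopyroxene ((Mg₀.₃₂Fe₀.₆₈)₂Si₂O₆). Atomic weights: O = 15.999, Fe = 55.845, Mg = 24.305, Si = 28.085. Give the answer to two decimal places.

31.17 weight percent

M((Mg₀.₃₂Fe₀.₆₈)₂Si₂O₆) = 243.668 g/mol.
Fe contributes 1.36 × 55.845 = 75.949 g per mole.
75.949/243.668 = 0.3117 → 31.17%.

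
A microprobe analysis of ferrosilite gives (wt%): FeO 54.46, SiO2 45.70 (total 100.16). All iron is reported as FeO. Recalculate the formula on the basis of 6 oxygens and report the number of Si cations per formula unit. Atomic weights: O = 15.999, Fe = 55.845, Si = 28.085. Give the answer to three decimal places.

2.002 Si apfu

FeO (M=71.844): mol = 0.75803; Fe = 0.75803, O = 0.75803.
SiO2 (M=60.083): mol = 0.76061; Si = 0.76061, O = 1.52122.
ΣO = 2.27925; factor = 6/ΣO = 2.63244.
Si apfu = 0.76061 × 2.63244 = 2.002.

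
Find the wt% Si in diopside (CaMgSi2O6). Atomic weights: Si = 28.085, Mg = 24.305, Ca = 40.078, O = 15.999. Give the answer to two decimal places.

25.94 weight percent

Formula mass = 1×40.078 + 1×24.305 + 2×28.085 + 6×15.999 = 216.547 g/mol, of which 56.170 g is Si.
So Si makes up 56.170/216.547 = 0.2594 of the mass, i.e. 25.94%.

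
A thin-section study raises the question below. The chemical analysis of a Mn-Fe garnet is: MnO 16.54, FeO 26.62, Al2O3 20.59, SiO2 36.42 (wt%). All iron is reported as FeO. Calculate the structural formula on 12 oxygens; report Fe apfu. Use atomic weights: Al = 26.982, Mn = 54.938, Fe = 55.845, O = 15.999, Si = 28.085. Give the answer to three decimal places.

MnO (M=70.937): mol = 0.23316; Mn = 0.23316, O = 0.23316.
FeO (M=71.844): mol = 0.37053; Fe = 0.37053, O = 0.37053.
Al2O3 (M=101.961): mol = 0.20194; Al = 0.40388, O = 0.60582.
SiO2 (M=60.083): mol = 0.60616; Si = 0.60616, O = 1.21232.
ΣO = 2.42183; factor = 12/ΣO = 4.95493.
Fe apfu = 0.37053 × 4.95493 = 1.836.

1.836 Fe apfu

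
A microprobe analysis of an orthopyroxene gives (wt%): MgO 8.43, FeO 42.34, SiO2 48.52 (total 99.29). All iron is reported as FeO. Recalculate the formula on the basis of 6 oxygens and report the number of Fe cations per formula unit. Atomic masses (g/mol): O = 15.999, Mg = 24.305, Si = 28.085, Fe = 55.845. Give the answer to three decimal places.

1.465 Fe apfu

MgO (M=40.304): mol = 0.20916; Mg = 0.20916, O = 0.20916.
FeO (M=71.844): mol = 0.58933; Fe = 0.58933, O = 0.58933.
SiO2 (M=60.083): mol = 0.80755; Si = 0.80755, O = 1.61510.
ΣO = 2.41359; factor = 6/ΣO = 2.48592.
Fe apfu = 0.58933 × 2.48592 = 1.465.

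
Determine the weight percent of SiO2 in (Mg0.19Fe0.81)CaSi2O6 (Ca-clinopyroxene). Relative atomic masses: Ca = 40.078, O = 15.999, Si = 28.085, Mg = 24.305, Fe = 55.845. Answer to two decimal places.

M((Mg0.19Fe0.81)CaSi2O6) = 242.094 g/mol; M(SiO2) = 60.083 g/mol.
Moles SiO2 per formula unit = 2 Si ÷ 1 = 2.0000.
SiO2 fraction = (2.0000 × 60.083) / 242.094 = 120.166/242.094 = 0.4964.

49.64 wt%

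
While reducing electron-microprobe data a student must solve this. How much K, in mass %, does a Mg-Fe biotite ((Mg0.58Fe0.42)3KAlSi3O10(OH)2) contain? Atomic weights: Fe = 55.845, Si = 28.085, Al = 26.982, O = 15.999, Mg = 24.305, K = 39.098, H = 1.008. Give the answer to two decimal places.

M((Mg0.58Fe0.42)3KAlSi3O10(OH)2) = 456.994 g/mol.
K contributes 1 × 39.098 = 39.098 g per mole.
39.098/456.994 = 0.0856 → 8.56%.

8.56 mass %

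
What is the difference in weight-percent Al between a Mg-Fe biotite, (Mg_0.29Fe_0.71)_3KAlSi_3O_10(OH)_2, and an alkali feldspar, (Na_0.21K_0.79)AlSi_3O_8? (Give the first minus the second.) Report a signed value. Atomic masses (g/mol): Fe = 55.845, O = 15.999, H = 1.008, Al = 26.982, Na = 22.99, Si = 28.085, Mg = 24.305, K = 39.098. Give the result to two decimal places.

Al in (Mg_0.29Fe_0.71)_3KAlSi_3O_10(OH)_2: molar mass 484.434 g/mol; 1×26.982 = 26.982 g → 5.57 wt%.
Al in (Na_0.21K_0.79)AlSi_3O_8: molar mass 274.944 g/mol; 1×26.982 = 26.982 g → 9.81 wt%.
Difference = 5.57 − 9.81 = -4.24 percentage points.

-4.24 percentage points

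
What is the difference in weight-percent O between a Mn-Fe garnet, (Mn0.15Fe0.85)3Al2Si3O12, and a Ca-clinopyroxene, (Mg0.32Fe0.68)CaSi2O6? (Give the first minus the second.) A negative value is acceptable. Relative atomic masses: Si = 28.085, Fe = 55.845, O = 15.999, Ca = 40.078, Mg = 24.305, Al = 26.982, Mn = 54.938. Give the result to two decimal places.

M((Mn0.15Fe0.85)3Al2Si3O12) = 497.334 g/mol, so wt% O = 191.988/497.334 × 100 = 38.60%.
M((Mg0.32Fe0.68)CaSi2O6) = 237.994 g/mol, so wt% O = 95.994/237.994 × 100 = 40.33%.
38.60 − 40.33 = -1.73 pp.

-1.73 percentage points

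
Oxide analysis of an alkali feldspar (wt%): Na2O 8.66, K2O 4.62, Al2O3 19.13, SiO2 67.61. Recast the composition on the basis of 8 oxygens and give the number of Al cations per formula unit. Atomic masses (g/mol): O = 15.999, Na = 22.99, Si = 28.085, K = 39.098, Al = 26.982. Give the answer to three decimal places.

1.000 Al apfu

Na2O (M=61.979): mol = 0.13972; Na = 0.27944, O = 0.13972.
K2O (M=94.195): mol = 0.04905; K = 0.09810, O = 0.04905.
Al2O3 (M=101.961): mol = 0.18762; Al = 0.37524, O = 0.56286.
SiO2 (M=60.083): mol = 1.12528; Si = 1.12528, O = 2.25056.
ΣO = 3.00219; factor = 8/ΣO = 2.66472.
Al apfu = 0.37524 × 2.66472 = 1.000.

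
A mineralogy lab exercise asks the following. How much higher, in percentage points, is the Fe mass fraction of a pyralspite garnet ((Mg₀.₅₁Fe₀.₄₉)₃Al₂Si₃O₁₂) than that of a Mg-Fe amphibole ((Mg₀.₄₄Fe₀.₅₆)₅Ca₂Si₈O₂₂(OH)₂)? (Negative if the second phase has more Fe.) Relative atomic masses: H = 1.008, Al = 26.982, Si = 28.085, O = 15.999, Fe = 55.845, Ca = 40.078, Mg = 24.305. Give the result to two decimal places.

0.90 percentage points

M((Mg₀.₅₁Fe₀.₄₉)₃Al₂Si₃O₁₂) = 449.486 g/mol, so wt% Fe = 82.092/449.486 × 100 = 18.26%.
M((Mg₀.₄₄Fe₀.₅₆)₅Ca₂Si₈O₂₂(OH)₂) = 900.665 g/mol, so wt% Fe = 156.366/900.665 × 100 = 17.36%.
18.26 − 17.36 = 0.90 pp.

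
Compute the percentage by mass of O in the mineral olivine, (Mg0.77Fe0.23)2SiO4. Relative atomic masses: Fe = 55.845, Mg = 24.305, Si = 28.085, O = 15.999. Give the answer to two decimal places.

Molar mass of (Mg0.77Fe0.23)2SiO4: 1.54*24.305 + 0.46*55.845 + 1*28.085 + 4*15.999 = 155.199 g/mol.
Mass of O per formula unit: 4 × 15.999 = 63.996 g.
Weight fraction O = 63.996 / 155.199 = 0.4123.

41.23 wt%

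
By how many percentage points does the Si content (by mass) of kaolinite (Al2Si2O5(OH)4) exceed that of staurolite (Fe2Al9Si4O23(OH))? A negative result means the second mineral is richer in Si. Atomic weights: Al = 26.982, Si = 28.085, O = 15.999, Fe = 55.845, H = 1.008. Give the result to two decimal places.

Si in Al2Si2O5(OH)4: molar mass 258.157 g/mol; 2×28.085 = 56.170 g → 21.76 wt%.
Si in Fe2Al9Si4O23(OH): molar mass 851.852 g/mol; 4×28.085 = 112.340 g → 13.19 wt%.
Difference = 21.76 − 13.19 = 8.57 percentage points.

8.57 percentage points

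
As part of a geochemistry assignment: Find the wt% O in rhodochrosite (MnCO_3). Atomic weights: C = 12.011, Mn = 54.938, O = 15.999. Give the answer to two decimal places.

Molar mass of MnCO_3: 1·54.938 + 1·12.011 + 3·15.999 = 114.946 g/mol.
Mass of O per formula unit: 3 × 15.999 = 47.997 g.
Weight fraction O = 47.997 / 114.946 = 0.4176.

41.76 wt%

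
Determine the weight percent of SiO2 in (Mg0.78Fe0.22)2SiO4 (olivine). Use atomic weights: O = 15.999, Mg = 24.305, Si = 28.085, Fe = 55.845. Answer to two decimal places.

38.87 wt%

Formula mass = 154.569 g/mol.
1 Si → 1.0000 mol SiO2 per formula unit; M(SiO2) = 60.083, so SiO2 mass = 60.083 g.
60.083/154.569 × 100 = 38.87 wt%.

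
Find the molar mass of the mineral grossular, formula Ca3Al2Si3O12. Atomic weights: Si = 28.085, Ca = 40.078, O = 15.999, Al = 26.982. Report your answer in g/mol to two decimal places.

450.44 g/mol

Ca: 3 × 40.078 = 120.2340
Al: 2 × 26.982 = 53.9640
Si: 3 × 28.085 = 84.2550
O: 12 × 15.999 = 191.9880
Summing the contributions gives the formula mass.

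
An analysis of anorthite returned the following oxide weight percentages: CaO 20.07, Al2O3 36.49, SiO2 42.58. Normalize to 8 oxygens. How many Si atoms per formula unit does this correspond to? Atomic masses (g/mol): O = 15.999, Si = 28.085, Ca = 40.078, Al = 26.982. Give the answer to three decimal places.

1.990 Si apfu

20.07 wt% CaO ÷ 56.077 g/mol = 0.35790 mol, giving 0.35790 Ca and 0.35790 O.
36.49 wt% Al2O3 ÷ 101.961 g/mol = 0.35788 mol, giving 0.71576 Al and 1.07364 O.
42.58 wt% SiO2 ÷ 60.083 g/mol = 0.70869 mol, giving 0.70869 Si and 1.41738 O.
Oxygen sums to 2.84892; scaling by 8/2.84892 = 2.80808 puts the formula on 8 O.
Si: 0.70869 × 2.80808 = 1.990 atoms per formula unit.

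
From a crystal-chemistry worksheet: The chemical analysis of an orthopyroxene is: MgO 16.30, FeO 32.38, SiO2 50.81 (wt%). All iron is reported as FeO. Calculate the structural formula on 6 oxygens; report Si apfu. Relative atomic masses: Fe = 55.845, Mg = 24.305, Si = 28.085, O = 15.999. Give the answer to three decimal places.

MgO: 16.30/40.304 = 0.40443 mol → 0.40443 mol Mg, 0.40443 mol O.
FeO: 32.38/71.844 = 0.45070 mol → 0.45070 mol Fe, 0.45070 mol O.
SiO2: 50.81/60.083 = 0.84566 mol → 0.84566 mol Si, 1.69132 mol O.
Total oxygen = 2.54645 mol. Normalization factor = 6/2.54645 = 2.35622.
Si per 6 O = 0.84566 × 2.35622 = 1.993.

1.993 Si apfu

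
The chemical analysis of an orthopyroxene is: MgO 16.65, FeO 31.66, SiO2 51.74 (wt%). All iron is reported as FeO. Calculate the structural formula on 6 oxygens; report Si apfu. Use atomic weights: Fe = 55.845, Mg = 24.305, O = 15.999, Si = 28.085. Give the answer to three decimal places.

2.006 Si apfu

MgO (M=40.304): mol = 0.41311; Mg = 0.41311, O = 0.41311.
FeO (M=71.844): mol = 0.44068; Fe = 0.44068, O = 0.44068.
SiO2 (M=60.083): mol = 0.86114; Si = 0.86114, O = 1.72228.
ΣO = 2.57607; factor = 6/ΣO = 2.32913.
Si apfu = 0.86114 × 2.32913 = 2.006.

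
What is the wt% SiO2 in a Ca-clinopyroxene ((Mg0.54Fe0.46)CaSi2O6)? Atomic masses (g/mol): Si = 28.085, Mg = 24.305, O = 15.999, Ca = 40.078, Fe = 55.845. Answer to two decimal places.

Formula mass = 231.055 g/mol.
2 Si → 2.0000 mol SiO2 per formula unit; M(SiO2) = 60.083, so SiO2 mass = 120.166 g.
120.166/231.055 × 100 = 52.01 wt%.

52.01 wt%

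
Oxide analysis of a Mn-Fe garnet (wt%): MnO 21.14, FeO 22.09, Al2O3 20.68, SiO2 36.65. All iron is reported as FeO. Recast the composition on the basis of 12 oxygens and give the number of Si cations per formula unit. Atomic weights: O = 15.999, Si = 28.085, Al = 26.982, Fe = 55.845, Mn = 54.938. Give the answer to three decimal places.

MnO (M=70.937): mol = 0.29801; Mn = 0.29801, O = 0.29801.
FeO (M=71.844): mol = 0.30747; Fe = 0.30747, O = 0.30747.
Al2O3 (M=101.961): mol = 0.20282; Al = 0.40564, O = 0.60846.
SiO2 (M=60.083): mol = 0.60999; Si = 0.60999, O = 1.21998.
ΣO = 2.43392; factor = 12/ΣO = 4.93032.
Si apfu = 0.60999 × 4.93032 = 3.007.

3.007 Si apfu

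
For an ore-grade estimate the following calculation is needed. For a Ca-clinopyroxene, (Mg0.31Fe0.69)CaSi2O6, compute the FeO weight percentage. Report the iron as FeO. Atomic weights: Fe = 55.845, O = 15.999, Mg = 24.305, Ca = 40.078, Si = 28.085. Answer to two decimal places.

20.80 wt%

M((Mg0.31Fe0.69)CaSi2O6) = 238.310 g/mol; M(FeO) = 71.844 g/mol.
Moles FeO per formula unit = 0.69 Fe ÷ 1 = 0.6900.
FeO fraction = (0.6900 × 71.844) / 238.310 = 49.572/238.310 = 0.2080.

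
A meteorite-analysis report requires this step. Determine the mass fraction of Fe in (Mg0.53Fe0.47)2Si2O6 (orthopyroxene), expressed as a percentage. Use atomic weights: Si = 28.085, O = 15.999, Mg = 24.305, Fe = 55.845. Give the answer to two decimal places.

M((Mg0.53Fe0.47)2Si2O6) = 230.422 g/mol.
Fe contributes 0.94 × 55.845 = 52.494 g per mole.
52.494/230.422 = 0.2278 → 22.78%.

22.78 weight percent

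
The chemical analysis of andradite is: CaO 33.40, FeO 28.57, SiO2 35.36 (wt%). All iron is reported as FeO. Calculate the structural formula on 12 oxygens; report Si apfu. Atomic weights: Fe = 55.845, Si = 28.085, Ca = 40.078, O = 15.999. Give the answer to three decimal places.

CaO (M=56.077): mol = 0.59561; Ca = 0.59561, O = 0.59561.
FeO (M=71.844): mol = 0.39767; Fe = 0.39767, O = 0.39767.
SiO2 (M=60.083): mol = 0.58852; Si = 0.58852, O = 1.17704.
ΣO = 2.17032; factor = 12/ΣO = 5.52914.
Si apfu = 0.58852 × 5.52914 = 3.254.

3.254 Si apfu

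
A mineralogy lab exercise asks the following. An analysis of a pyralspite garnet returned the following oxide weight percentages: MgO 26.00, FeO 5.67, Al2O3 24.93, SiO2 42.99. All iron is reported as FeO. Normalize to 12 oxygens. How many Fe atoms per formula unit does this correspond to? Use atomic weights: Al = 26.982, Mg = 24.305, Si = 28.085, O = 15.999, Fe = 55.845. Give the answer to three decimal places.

0.328 Fe apfu

MgO: 26.00/40.304 = 0.64510 mol → 0.64510 mol Mg, 0.64510 mol O.
FeO: 5.67/71.844 = 0.07892 mol → 0.07892 mol Fe, 0.07892 mol O.
Al2O3: 24.93/101.961 = 0.24451 mol → 0.48902 mol Al, 0.73353 mol O.
SiO2: 42.99/60.083 = 0.71551 mol → 0.71551 mol Si, 1.43102 mol O.
Total oxygen = 2.88857 mol. Normalization factor = 12/2.88857 = 4.15430.
Fe per 12 O = 0.07892 × 4.15430 = 0.328.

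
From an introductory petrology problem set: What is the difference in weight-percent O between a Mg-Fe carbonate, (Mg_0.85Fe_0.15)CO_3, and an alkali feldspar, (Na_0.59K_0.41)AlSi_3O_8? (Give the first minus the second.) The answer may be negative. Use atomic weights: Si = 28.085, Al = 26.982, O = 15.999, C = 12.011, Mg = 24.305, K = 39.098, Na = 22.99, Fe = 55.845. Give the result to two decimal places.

6.29 percentage points

First mineral: 47.997 g O in 89.044 g formula = 53.90 wt% O.
Second mineral: 127.992 g O in 268.823 g formula = 47.61 wt% O.
53.90% − 47.61% gives a difference of 6.29 percentage points.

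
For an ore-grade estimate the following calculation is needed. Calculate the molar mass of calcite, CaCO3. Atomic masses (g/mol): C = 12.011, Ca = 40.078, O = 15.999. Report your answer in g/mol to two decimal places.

The formula mass is the sum 1·40.078 + 1·12.011 + 3·15.999.

100.09 g/mol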